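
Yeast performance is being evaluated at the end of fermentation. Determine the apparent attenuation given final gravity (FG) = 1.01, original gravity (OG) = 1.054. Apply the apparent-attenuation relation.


AA = (OG − FG)/(OG − 1) · 100
AA = (1.054 − 1.01)/(1.054 − 1) · 100

81.4815 %


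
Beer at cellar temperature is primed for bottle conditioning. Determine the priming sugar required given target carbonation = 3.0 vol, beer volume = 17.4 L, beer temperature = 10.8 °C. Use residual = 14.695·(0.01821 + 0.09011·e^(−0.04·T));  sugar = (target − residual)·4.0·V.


residual = 14.695·(0.01821 + 0.09011·e^(−0.04·10.8)) = 1.1273
sugar = (3.0 − 1.1273)·4.0·17.4

130.3429 g


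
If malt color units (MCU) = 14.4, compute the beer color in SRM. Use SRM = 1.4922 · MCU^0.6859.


SRM = 1.4922 · 14.4^0.6859

9.2971 SRM


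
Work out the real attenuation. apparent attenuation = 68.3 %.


RA = AA · 0.8192
RA = 68.3 · 0.8192

55.9514 %


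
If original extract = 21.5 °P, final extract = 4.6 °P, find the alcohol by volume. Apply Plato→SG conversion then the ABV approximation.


SG = 259/(259 − P);  ABV = (OG − FG)·131.25
OG = 259/(259 − 21.5) = 1.0905
FG = 259/(259 − 4.6) = 1.0181
ABV = (1.0905 − 1.0181)·131.25

9.5083 % ABV


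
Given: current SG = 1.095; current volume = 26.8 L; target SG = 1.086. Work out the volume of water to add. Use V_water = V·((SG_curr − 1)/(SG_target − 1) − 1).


V_water = 26.8·((1.095 − 1)/(1.086 − 1) − 1)

2.8047 L


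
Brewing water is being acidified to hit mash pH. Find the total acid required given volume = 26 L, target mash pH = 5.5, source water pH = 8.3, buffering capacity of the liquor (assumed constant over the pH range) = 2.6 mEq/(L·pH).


acid = buffering capacity · (pH_source − pH_target) · V
acid = 2.6 · (8.3 − 5.5) · 26

189.2800 mEq


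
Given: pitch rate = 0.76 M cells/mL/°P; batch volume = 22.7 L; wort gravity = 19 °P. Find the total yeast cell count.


cells (billions) = rate · V_L · °P
cells = 0.76 · 22.7 · 19

327.7880 billion cells


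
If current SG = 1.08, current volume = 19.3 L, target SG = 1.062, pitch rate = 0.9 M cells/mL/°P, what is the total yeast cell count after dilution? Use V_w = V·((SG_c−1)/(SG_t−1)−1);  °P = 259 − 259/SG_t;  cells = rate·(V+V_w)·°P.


V_w = 19.3·((1.08−1)/(1.062−1)−1) = 5.6032
V_final = 19.3 + 5.6032 = 24.9032
°P = 259 − 259/1.062 = 15.1205
cells = 0.9·24.9032·15.1205

338.8949 billion cells


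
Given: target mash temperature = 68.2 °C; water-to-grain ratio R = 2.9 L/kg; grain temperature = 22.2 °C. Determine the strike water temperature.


T_strike = (0.41/R)·(T_mash − T_grain) + T_mash
T_strike = (0.41/2.9)·(68.2 − 22.2) + 68.2

74.7034 °C


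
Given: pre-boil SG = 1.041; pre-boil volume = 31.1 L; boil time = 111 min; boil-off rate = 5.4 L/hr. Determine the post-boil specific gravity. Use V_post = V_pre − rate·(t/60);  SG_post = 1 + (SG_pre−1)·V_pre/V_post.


V_post = 31.1 − 5.4·(111/60) = 21.1100
SG_post = 1 + (1.041 − 1)·31.1/21.1100

1.0604


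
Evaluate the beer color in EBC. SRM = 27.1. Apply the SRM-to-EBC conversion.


EBC = SRM · 1.97
EBC = 27.1 · 1.97

53.3870 EBC


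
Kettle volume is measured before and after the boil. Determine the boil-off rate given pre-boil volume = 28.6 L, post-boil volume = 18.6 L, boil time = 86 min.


rate = (V_pre − V_post) / (t_min/60)
rate = (28.6 − 18.6) / (86/60)

6.9767 L/hr


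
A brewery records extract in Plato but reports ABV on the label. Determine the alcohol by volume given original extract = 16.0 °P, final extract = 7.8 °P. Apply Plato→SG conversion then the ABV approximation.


SG = 259/(259 − P);  ABV = (OG − FG)·131.25
OG = 259/(259 − 16.0) = 1.0658
FG = 259/(259 − 7.8) = 1.0311
ABV = (1.0658 − 1.0311)·131.25

4.5665 % ABV


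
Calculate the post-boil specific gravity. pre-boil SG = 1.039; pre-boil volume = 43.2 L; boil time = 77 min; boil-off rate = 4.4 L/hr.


V_post = V_pre − rate·(t/60);  SG_post = 1 + (SG_pre−1)·V_pre/V_post
V_post = 43.2 − 4.4·(77/60) = 37.5533
SG_post = 1 + (1.039 − 1)·43.2/37.5533

1.0449


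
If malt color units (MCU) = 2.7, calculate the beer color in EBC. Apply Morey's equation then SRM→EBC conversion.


SRM = 1.4922·MCU^0.6859;  EBC = SRM·1.97
SRM = 1.4922·2.7^0.6859 = 2.9492
EBC = 2.9492·1.97

5.8099 EBC


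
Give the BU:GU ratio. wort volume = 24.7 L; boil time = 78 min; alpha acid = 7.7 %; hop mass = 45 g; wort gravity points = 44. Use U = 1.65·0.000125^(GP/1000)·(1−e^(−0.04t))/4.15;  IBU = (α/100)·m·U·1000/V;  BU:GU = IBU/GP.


U = 1.65·0.000125^(44/1000)·(1−e^(−0.04·78))/4.15 = 0.2559
IBU = (7.7/100)·45·0.2559·1000/24.7 = 35.8999
BU:GU = 35.8999/44

0.8159


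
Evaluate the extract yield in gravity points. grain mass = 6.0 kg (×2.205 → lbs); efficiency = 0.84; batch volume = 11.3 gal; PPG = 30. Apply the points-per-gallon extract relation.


points = lbs × PPG × eff / vol
lbs = 6.0 × 2.205 = 13.2300
points = 13.2300 × 30 × 0.84 / 11.3

29.5041 points


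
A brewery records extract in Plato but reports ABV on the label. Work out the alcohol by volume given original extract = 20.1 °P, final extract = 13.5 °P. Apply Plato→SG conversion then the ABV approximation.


SG = 259/(259 − P);  ABV = (OG − FG)·131.25
OG = 259/(259 − 20.1) = 1.0841
FG = 259/(259 − 13.5) = 1.0550
ABV = (1.0841 − 1.0550)·131.25

3.8254 % ABV


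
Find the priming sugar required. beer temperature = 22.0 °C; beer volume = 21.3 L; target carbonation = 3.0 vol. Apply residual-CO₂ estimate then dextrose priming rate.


residual = 14.695·(0.01821 + 0.09011·e^(−0.04·T));  sugar = (target − residual)·4.0·V
residual = 14.695·(0.01821 + 0.09011·e^(−0.04·22.0)) = 0.8168
sugar = (3.0 − 0.8168)·4.0·21.3

186.0054 g


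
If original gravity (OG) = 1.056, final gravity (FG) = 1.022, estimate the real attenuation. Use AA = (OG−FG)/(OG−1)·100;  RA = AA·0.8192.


AA = (1.056 − 1.022)/(1.056 − 1)·100 = 60.7143
RA = 60.7143·0.8192

49.7371 %


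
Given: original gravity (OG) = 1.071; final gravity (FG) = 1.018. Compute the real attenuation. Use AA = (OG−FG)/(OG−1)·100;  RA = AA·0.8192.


AA = (1.071 − 1.018)/(1.071 − 1)·100 = 74.6479
RA = 74.6479·0.8192

61.1515 %


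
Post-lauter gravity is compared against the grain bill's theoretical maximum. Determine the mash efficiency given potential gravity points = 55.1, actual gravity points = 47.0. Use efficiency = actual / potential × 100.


efficiency = 47.0 / 55.1 × 100

85.2995 %


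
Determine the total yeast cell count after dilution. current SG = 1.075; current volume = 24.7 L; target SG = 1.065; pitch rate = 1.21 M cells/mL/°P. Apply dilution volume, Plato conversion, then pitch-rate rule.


V_w = V·((SG_c−1)/(SG_t−1)−1);  °P = 259 − 259/SG_t;  cells = rate·(V+V_w)·°P
V_w = 24.7·((1.075−1)/(1.065−1)−1) = 3.8000
V_final = 24.7 + 3.8000 = 28.5000
°P = 259 − 259/1.065 = 15.8075
cells = 1.21·28.5000·15.8075

545.1220 billion cells


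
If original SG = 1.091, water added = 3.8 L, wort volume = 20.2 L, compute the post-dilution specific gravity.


SG_new = 1 + (SG_old − 1)·V_old/(V_old + V_water)
pts = (1.091 − 1)·1000·20.2/(20.2 + 3.8) = 76.5917
SG_new = 1 + 76.5917/1000

1.0766


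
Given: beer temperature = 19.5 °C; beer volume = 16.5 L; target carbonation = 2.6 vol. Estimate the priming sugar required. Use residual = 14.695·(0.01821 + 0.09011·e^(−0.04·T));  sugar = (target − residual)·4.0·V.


residual = 14.695·(0.01821 + 0.09011·e^(−0.04·19.5)) = 0.8746
sugar = (2.6 − 0.8746)·4.0·16.5

113.8763 g


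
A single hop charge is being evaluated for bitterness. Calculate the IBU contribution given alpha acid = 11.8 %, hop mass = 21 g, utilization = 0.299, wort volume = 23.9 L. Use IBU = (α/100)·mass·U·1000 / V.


IBU = (11.8/100)·21·0.299·1000 / 23.9

31.0009 IBU


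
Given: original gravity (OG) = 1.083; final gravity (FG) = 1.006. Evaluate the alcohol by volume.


ABV = (OG − FG) · 131.25
ABV = (1.083 − 1.006) · 131.25

10.1062 % ABV


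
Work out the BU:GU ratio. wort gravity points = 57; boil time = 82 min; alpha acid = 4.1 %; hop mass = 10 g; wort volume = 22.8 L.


U = 1.65·0.000125^(GP/1000)·(1−e^(−0.04t))/4.15;  IBU = (α/100)·m·U·1000/V;  BU:GU = IBU/GP
U = 1.65·0.000125^(57/1000)·(1−e^(−0.04·82))/4.15 = 0.2292
IBU = (4.1/100)·10·0.2292·1000/22.8 = 4.1224
BU:GU = 4.1224/57

0.0723


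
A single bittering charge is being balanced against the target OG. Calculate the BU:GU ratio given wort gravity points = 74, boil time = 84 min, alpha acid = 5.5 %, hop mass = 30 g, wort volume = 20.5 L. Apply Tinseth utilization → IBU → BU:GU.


U = 1.65·0.000125^(GP/1000)·(1−e^(−0.04t))/4.15;  IBU = (α/100)·m·U·1000/V;  BU:GU = IBU/GP
U = 1.65·0.000125^(74/1000)·(1−e^(−0.04·84))/4.15 = 0.1974
IBU = (5.5/100)·30·0.1974·1000/20.5 = 15.8849
BU:GU = 15.8849/74

0.2147


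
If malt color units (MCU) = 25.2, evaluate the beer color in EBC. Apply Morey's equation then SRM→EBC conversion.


SRM = 1.4922·MCU^0.6859;  EBC = SRM·1.97
SRM = 1.4922·25.2^0.6859 = 13.6473
EBC = 13.6473·1.97

26.8852 EBC


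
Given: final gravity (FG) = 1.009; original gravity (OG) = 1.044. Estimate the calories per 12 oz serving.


ABW = (OG−FG)·131.25·0.79/FG;  °P = 259 − 259/SG (for OG→OE and FG→AE);  RE = 0.1808·OE + 0.8192·AE;  Cal = (6.9·ABW + 4·(RE−0.1))·FG·3.55
ABW = (1.044 − 1.009)·131.25·0.79/1.009 = 3.5967
OE = 259 − 259/1.044 = 10.9157 °P
AE = 259 − 259/1.009 = 2.3102 °P
RE = 0.1808·10.9157 + 0.8192·2.3102 = 3.8661 °P
Cal = (6.9·3.5967 + 4·(3.8661−0.1))·1.009·3.55

142.8536 kcal


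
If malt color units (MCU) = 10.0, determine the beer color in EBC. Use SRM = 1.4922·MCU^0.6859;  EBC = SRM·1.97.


SRM = 1.4922·10.0^0.6859 = 7.2398
EBC = 7.2398·1.97

14.2624 EBC


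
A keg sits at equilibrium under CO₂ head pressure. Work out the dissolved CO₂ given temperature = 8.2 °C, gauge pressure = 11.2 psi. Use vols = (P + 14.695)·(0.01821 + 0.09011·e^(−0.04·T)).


vols = (11.2 + 14.695)·(0.01821 + 0.09011·e^(−0.04·8.2))

2.1524 volumes


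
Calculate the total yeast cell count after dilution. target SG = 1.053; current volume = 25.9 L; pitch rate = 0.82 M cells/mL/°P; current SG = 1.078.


V_w = V·((SG_c−1)/(SG_t−1)−1);  °P = 259 − 259/SG_t;  cells = rate·(V+V_w)·°P
V_w = 25.9·((1.078−1)/(1.053−1)−1) = 12.2170
V_final = 25.9 + 12.2170 = 38.1170
°P = 259 − 259/1.053 = 13.0361
cells = 0.82·38.1170·13.0361

407.4550 billion cells


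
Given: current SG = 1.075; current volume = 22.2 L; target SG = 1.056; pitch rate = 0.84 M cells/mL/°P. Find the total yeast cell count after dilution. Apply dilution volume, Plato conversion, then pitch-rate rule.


V_w = V·((SG_c−1)/(SG_t−1)−1);  °P = 259 − 259/SG_t;  cells = rate·(V+V_w)·°P
V_w = 22.2·((1.075−1)/(1.056−1)−1) = 7.5321
V_final = 22.2 + 7.5321 = 29.7321
°P = 259 − 259/1.056 = 13.7348
cells = 0.84·29.7321·13.7348

343.0278 billion cells


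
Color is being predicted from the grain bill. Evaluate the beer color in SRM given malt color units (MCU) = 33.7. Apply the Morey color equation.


SRM = 1.4922 · MCU^0.6859
SRM = 1.4922 · 33.7^0.6859

16.6582 SRM


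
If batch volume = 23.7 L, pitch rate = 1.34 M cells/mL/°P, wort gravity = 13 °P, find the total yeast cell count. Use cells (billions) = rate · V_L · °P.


cells = 1.34 · 23.7 · 13

412.8540 billion cells


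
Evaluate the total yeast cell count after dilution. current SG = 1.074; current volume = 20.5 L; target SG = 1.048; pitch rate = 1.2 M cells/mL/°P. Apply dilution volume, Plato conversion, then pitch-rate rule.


V_w = V·((SG_c−1)/(SG_t−1)−1);  °P = 259 − 259/SG_t;  cells = rate·(V+V_w)·°P
V_w = 20.5·((1.074−1)/(1.048−1)−1) = 11.1042
V_final = 20.5 + 11.1042 = 31.6042
°P = 259 − 259/1.048 = 11.8626
cells = 1.2·31.6042·11.8626

449.8889 billion cells


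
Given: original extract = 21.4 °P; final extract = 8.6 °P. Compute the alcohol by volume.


SG = 259/(259 − P);  ABV = (OG − FG)·131.25
OG = 259/(259 − 21.4) = 1.0901
FG = 259/(259 − 8.6) = 1.0343
ABV = (1.0901 − 1.0343)·131.25

7.3136 % ABV


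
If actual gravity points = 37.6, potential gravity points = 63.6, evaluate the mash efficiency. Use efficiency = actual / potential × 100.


efficiency = 37.6 / 63.6 × 100

59.1195 %


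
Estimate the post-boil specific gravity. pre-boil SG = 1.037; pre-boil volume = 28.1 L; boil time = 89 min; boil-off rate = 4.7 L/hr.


V_post = V_pre − rate·(t/60);  SG_post = 1 + (SG_pre−1)·V_pre/V_post
V_post = 28.1 − 4.7·(89/60) = 21.1283
SG_post = 1 + (1.037 − 1)·28.1/21.1283

1.0492


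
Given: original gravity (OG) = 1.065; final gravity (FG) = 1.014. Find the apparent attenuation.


AA = (OG − FG)/(OG − 1) · 100
AA = (1.065 − 1.014)/(1.065 − 1) · 100

78.4615 %


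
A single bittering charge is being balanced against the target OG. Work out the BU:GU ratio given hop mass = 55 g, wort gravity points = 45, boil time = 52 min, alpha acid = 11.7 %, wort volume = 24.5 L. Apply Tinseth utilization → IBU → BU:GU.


U = 1.65·0.000125^(GP/1000)·(1−e^(−0.04t))/4.15;  IBU = (α/100)·m·U·1000/V;  BU:GU = IBU/GP
U = 1.65·0.000125^(45/1000)·(1−e^(−0.04·52))/4.15 = 0.2322
IBU = (11.7/100)·55·0.2322·1000/24.5 = 60.9848
BU:GU = 60.9848/45

1.3552


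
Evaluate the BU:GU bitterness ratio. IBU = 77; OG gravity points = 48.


BU:GU = IBU / OG_points
BU:GU = 77 / 48

1.6042


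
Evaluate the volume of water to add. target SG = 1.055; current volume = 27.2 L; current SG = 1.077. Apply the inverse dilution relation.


V_water = V·((SG_curr − 1)/(SG_target − 1) − 1)
V_water = 27.2·((1.077 − 1)/(1.055 − 1) − 1)

10.8800 L


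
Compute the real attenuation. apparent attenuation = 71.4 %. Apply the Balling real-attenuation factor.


RA = AA · 0.8192
RA = 71.4 · 0.8192

58.4909 %


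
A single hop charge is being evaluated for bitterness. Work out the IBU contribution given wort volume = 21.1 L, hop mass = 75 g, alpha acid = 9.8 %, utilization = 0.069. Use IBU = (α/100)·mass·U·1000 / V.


IBU = (9.8/100)·75·0.069·1000 / 21.1

24.0355 IBU


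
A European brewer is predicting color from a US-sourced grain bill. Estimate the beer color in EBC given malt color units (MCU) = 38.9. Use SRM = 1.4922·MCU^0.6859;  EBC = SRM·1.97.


SRM = 1.4922·38.9^0.6859 = 18.3812
EBC = 18.3812·1.97

36.2109 EBC


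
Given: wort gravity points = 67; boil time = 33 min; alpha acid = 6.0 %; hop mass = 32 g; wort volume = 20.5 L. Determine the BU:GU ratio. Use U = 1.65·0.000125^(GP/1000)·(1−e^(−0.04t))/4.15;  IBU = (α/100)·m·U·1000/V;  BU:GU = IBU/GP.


U = 1.65·0.000125^(67/1000)·(1−e^(−0.04·33))/4.15 = 0.1596
IBU = (6.0/100)·32·0.1596·1000/20.5 = 14.9451
BU:GU = 14.9451/67

0.2231


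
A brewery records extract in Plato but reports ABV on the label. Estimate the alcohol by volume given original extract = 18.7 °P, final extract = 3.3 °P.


SG = 259/(259 − P);  ABV = (OG − FG)·131.25
OG = 259/(259 − 18.7) = 1.0778
FG = 259/(259 − 3.3) = 1.0129
ABV = (1.0778 − 1.0129)·131.25

8.5199 % ABV


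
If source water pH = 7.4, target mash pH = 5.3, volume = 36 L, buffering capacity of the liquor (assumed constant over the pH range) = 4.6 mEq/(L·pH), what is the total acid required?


acid = buffering capacity · (pH_source − pH_target) · V
acid = 4.6 · (7.4 − 5.3) · 36

347.7600 mEq


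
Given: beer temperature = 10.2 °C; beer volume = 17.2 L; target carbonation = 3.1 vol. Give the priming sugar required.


residual = 14.695·(0.01821 + 0.09011·e^(−0.04·T));  sugar = (target − residual)·4.0·V
residual = 14.695·(0.01821 + 0.09011·e^(−0.04·10.2)) = 1.1481
sugar = (3.1 − 1.1481)·4.0·17.2

134.2881 g


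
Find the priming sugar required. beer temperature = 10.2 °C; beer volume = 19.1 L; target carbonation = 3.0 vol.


residual = 14.695·(0.01821 + 0.09011·e^(−0.04·T));  sugar = (target − residual)·4.0·V
residual = 14.695·(0.01821 + 0.09011·e^(−0.04·10.2)) = 1.1481
sugar = (3.0 − 1.1481)·4.0·19.1

141.4822 g


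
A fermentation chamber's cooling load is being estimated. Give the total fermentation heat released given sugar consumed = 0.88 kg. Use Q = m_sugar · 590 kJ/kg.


Q = 0.88 · 590

519.2000 kJ


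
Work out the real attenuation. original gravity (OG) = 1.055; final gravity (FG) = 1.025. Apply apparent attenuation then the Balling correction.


AA = (OG−FG)/(OG−1)·100;  RA = AA·0.8192
AA = (1.055 − 1.025)/(1.055 − 1)·100 = 54.5455
RA = 54.5455·0.8192

44.6836 %


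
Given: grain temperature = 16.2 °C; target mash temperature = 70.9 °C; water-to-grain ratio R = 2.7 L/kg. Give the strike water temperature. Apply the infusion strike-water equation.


T_strike = (0.41/R)·(T_mash − T_grain) + T_mash
T_strike = (0.41/2.7)·(70.9 − 16.2) + 70.9

79.2063 °C


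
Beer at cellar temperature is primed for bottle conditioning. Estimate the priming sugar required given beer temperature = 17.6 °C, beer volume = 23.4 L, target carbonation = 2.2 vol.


residual = 14.695·(0.01821 + 0.09011·e^(−0.04·T));  sugar = (target − residual)·4.0·V
residual = 14.695·(0.01821 + 0.09011·e^(−0.04·17.6)) = 0.9225
sugar = (2.2 − 0.9225)·4.0·23.4

119.5710 g


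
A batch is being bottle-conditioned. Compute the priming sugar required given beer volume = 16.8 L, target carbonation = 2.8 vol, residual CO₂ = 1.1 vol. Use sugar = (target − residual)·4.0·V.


sugar = (2.8 − 1.1)·4.0·16.8

114.2400 g


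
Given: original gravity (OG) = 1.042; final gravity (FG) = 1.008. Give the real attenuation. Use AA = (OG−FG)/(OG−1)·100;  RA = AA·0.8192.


AA = (1.042 − 1.008)/(1.042 − 1)·100 = 80.9524
RA = 80.9524·0.8192

66.3162 %


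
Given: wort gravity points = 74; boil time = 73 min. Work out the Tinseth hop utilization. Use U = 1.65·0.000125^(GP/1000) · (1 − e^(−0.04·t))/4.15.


bigness = 1.65·0.000125^(74/1000) = 0.8485
boil_factor = (1 − e^(−0.04·73))/4.15 = 0.2280
U = 0.8485 · 0.2280

0.1934


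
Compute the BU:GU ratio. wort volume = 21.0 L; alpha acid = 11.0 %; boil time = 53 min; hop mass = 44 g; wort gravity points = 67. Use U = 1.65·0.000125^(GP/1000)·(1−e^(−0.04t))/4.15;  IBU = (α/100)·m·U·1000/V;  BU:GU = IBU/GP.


U = 1.65·0.000125^(67/1000)·(1−e^(−0.04·53))/4.15 = 0.1916
IBU = (11.0/100)·44·0.1916·1000/21.0 = 44.1593
BU:GU = 44.1593/67

0.6591


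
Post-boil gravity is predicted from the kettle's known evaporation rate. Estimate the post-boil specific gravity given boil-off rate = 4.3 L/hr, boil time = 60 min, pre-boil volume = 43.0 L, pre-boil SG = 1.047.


V_post = V_pre − rate·(t/60);  SG_post = 1 + (SG_pre−1)·V_pre/V_post
V_post = 43.0 − 4.3·(60/60) = 38.7000
SG_post = 1 + (1.047 − 1)·43.0/38.7000

1.0522


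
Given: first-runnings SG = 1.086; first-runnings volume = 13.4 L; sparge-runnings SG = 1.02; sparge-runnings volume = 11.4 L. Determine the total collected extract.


total = Σ (SG_i − 1)·1000·V_i
first = (1.086 − 1)·1000·13.4 = 1152.4000
sparge = (1.02 − 1)·1000·11.4 = 228.0000
total = 1152.4000 + 228.0000

1380.4000 gravity·L


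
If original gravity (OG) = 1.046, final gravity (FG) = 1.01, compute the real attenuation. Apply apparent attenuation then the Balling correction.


AA = (OG−FG)/(OG−1)·100;  RA = AA·0.8192
AA = (1.046 − 1.01)/(1.046 − 1)·100 = 78.2609
RA = 78.2609·0.8192

64.1113 %


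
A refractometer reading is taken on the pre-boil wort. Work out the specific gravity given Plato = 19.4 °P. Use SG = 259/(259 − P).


SG = 259/(259 − 19.4)

1.0810


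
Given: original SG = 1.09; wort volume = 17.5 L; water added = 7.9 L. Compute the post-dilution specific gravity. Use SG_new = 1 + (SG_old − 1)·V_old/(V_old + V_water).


pts = (1.09 − 1)·1000·17.5/(17.5 + 7.9) = 62.0079
SG_new = 1 + 62.0079/1000

1.0620


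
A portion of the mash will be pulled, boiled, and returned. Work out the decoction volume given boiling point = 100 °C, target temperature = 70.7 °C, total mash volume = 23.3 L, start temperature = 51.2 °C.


V_dec = V_total·(T_target − T_start)/(T_boil − T_start)
V_dec = 23.3·(70.7 − 51.2)/(100 − 51.2)

9.3105 L


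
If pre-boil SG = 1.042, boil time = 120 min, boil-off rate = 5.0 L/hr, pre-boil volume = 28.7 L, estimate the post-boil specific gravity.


V_post = V_pre − rate·(t/60);  SG_post = 1 + (SG_pre−1)·V_pre/V_post
V_post = 28.7 − 5.0·(120/60) = 18.7000
SG_post = 1 + (1.042 − 1)·28.7/18.7000

1.0645


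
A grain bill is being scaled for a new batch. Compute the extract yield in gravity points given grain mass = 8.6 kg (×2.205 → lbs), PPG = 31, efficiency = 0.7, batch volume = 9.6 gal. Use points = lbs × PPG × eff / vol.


lbs = 8.6 × 2.205 = 18.9630
points = 18.9630 × 31 × 0.7 / 9.6

42.8643 points


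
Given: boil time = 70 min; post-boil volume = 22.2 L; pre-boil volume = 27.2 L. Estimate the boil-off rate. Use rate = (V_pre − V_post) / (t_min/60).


rate = (27.2 − 22.2) / (70/60)

4.2857 L/hr


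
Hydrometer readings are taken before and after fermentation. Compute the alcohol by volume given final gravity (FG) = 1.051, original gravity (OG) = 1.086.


ABV = (OG − FG) · 131.25
ABV = (1.086 − 1.051) · 131.25

4.5938 % ABV


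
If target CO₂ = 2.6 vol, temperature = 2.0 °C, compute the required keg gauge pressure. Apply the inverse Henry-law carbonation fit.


psi = vols/(0.01821 + 0.09011·e^(−0.04·T)) − 14.695
psi = 2.6/(0.01821 + 0.09011·e^(−0.04·2.0)) − 14.695

10.9480 psi


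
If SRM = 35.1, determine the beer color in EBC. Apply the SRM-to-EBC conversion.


EBC = SRM · 1.97
EBC = 35.1 · 1.97

69.1470 EBC


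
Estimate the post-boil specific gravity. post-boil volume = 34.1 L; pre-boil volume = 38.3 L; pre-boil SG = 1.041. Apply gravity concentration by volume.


SG_post = 1 + (SG_pre − 1)·V_pre/V_post
pts_pre = (1.041 − 1)·1000 = 41.0000
pts_post = 41.0000·38.3/34.1 = 46.0499
SG_post = 1 + 46.0499/1000

1.0460


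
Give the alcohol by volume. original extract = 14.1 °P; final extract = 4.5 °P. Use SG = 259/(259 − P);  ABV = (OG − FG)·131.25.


OG = 259/(259 − 14.1) = 1.0576
FG = 259/(259 − 4.5) = 1.0177
ABV = (1.0576 − 1.0177)·131.25

5.2359 % ABV


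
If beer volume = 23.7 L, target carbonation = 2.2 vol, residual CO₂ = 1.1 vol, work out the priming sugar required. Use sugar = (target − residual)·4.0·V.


sugar = (2.2 − 1.1)·4.0·23.7

104.2800 g


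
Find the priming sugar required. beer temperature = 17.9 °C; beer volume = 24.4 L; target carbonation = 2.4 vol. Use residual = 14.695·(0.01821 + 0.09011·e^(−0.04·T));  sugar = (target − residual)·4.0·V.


residual = 14.695·(0.01821 + 0.09011·e^(−0.04·17.9)) = 0.9147
sugar = (2.4 − 0.9147)·4.0·24.4

144.9633 g


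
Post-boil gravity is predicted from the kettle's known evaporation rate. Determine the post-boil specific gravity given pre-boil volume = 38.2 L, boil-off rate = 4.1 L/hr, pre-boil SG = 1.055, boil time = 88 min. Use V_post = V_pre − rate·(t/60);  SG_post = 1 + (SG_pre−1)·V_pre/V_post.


V_post = 38.2 − 4.1·(88/60) = 32.1867
SG_post = 1 + (1.055 − 1)·38.2/32.1867

1.0653


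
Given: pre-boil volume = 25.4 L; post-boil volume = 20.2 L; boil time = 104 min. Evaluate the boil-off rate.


rate = (V_pre − V_post) / (t_min/60)
rate = (25.4 − 20.2) / (104/60)

3.0000 L/hr


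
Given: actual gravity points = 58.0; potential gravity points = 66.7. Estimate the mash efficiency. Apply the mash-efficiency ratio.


efficiency = actual / potential × 100
efficiency = 58.0 / 66.7 × 100

86.9565 %


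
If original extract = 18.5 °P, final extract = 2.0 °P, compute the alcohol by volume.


SG = 259/(259 − P);  ABV = (OG − FG)·131.25
OG = 259/(259 − 18.5) = 1.0769
FG = 259/(259 − 2.0) = 1.0078
ABV = (1.0769 − 1.0078)·131.25

9.0748 % ABV


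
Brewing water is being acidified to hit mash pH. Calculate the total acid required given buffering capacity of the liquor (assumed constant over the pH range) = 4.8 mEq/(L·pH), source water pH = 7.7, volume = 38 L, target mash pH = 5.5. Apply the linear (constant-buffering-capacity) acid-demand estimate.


acid = buffering capacity · (pH_source − pH_target) · V
acid = 4.8 · (7.7 − 5.5) · 38

401.2800 mEq


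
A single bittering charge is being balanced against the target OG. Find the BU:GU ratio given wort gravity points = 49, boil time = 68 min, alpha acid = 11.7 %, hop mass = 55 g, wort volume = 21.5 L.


U = 1.65·0.000125^(GP/1000)·(1−e^(−0.04t))/4.15;  IBU = (α/100)·m·U·1000/V;  BU:GU = IBU/GP
U = 1.65·0.000125^(49/1000)·(1−e^(−0.04·68))/4.15 = 0.2391
IBU = (11.7/100)·55·0.2391·1000/21.5 = 71.5648
BU:GU = 71.5648/49

1.4605


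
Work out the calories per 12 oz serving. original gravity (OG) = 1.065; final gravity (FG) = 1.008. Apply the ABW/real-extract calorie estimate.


ABW = (OG−FG)·131.25·0.79/FG;  °P = 259 − 259/SG (for OG→OE and FG→AE);  RE = 0.1808·OE + 0.8192·AE;  Cal = (6.9·ABW + 4·(RE−0.1))·FG·3.55
ABW = (1.065 − 1.008)·131.25·0.79/1.008 = 5.8633
OE = 259 − 259/1.065 = 15.8075 °P
AE = 259 − 259/1.008 = 2.0556 °P
RE = 0.1808·15.8075 + 0.8192·2.0556 = 4.5419 °P
Cal = (6.9·5.8633 + 4·(4.5419−0.1))·1.008·3.55

208.3498 kcal


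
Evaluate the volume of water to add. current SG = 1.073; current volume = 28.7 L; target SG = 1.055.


V_water = V·((SG_curr − 1)/(SG_target − 1) − 1)
V_water = 28.7·((1.073 − 1)/(1.055 − 1) − 1)

9.3927 L


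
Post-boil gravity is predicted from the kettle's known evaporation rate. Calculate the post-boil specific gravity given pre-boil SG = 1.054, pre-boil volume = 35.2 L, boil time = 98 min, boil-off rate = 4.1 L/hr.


V_post = V_pre − rate·(t/60);  SG_post = 1 + (SG_pre−1)·V_pre/V_post
V_post = 35.2 − 4.1·(98/60) = 28.5033
SG_post = 1 + (1.054 − 1)·35.2/28.5033

1.0667


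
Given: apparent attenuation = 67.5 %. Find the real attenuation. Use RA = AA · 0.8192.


RA = 67.5 · 0.8192

55.2960 %


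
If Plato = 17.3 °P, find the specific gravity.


SG = 259/(259 − P)
SG = 259/(259 − 17.3)

1.0716


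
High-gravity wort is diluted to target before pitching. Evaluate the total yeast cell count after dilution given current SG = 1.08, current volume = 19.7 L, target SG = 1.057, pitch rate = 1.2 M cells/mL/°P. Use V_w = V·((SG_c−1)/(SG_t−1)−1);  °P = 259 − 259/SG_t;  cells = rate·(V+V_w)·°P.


V_w = 19.7·((1.08−1)/(1.057−1)−1) = 7.9491
V_final = 19.7 + 7.9491 = 27.6491
°P = 259 − 259/1.057 = 13.9669
cells = 1.2·27.6491·13.9669

463.4066 billion cells


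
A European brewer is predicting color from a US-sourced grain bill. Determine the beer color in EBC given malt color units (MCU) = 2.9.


SRM = 1.4922·MCU^0.6859;  EBC = SRM·1.97
SRM = 1.4922·2.9^0.6859 = 3.0973
EBC = 3.0973·1.97

6.1017 EBC


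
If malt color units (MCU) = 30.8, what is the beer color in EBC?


SRM = 1.4922·MCU^0.6859;  EBC = SRM·1.97
SRM = 1.4922·30.8^0.6859 = 15.6612
EBC = 15.6612·1.97

30.8525 EBC


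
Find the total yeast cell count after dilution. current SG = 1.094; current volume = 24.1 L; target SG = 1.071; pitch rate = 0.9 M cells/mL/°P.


V_w = V·((SG_c−1)/(SG_t−1)−1);  °P = 259 − 259/SG_t;  cells = rate·(V+V_w)·°P
V_w = 24.1·((1.094−1)/(1.071−1)−1) = 7.8070
V_final = 24.1 + 7.8070 = 31.9070
°P = 259 − 259/1.071 = 17.1699
cells = 0.9·31.9070·17.1699

493.0576 billion cells


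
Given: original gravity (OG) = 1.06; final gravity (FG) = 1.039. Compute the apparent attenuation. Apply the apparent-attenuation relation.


AA = (OG − FG)/(OG − 1) · 100
AA = (1.06 − 1.039)/(1.06 − 1) · 100

35.0000 %


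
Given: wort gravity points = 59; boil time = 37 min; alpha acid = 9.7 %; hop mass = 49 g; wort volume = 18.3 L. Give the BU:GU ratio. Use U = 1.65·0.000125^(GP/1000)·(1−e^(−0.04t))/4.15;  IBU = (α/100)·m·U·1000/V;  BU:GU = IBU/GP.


U = 1.65·0.000125^(59/1000)·(1−e^(−0.04·37))/4.15 = 0.1807
IBU = (9.7/100)·49·0.1807·1000/18.3 = 46.9344
BU:GU = 46.9344/59

0.7955


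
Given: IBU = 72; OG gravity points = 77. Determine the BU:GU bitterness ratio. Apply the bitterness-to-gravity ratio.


BU:GU = IBU / OG_points
BU:GU = 72 / 77

0.9351


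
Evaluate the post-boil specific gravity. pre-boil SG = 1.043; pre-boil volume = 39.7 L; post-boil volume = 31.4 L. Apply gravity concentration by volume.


SG_post = 1 + (SG_pre − 1)·V_pre/V_post
pts_pre = (1.043 − 1)·1000 = 43.0000
pts_post = 43.0000·39.7/31.4 = 54.3662
SG_post = 1 + 54.3662/1000

1.0544


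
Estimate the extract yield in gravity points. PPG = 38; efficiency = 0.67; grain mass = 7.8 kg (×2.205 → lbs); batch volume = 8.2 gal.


points = lbs × PPG × eff / vol
lbs = 7.8 × 2.205 = 17.1990
points = 17.1990 × 38 × 0.67 / 8.2

53.4008 points


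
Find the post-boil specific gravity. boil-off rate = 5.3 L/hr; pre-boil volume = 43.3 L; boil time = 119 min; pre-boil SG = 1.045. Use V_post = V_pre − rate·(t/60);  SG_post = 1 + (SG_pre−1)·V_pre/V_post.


V_post = 43.3 − 5.3·(119/60) = 32.7883
SG_post = 1 + (1.045 − 1)·43.3/32.7883

1.0594


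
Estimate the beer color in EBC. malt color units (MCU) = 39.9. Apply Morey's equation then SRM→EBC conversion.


SRM = 1.4922·MCU^0.6859;  EBC = SRM·1.97
SRM = 1.4922·39.9^0.6859 = 18.7040
EBC = 18.7040·1.97

36.8469 EBC


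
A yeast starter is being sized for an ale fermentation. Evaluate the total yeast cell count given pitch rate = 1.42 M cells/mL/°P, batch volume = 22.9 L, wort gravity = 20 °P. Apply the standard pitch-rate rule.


cells (billions) = rate · V_L · °P
cells = 1.42 · 22.9 · 20

650.3600 billion cells


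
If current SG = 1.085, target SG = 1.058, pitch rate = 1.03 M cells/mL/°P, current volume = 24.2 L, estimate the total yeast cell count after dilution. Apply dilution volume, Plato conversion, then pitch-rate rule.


V_w = V·((SG_c−1)/(SG_t−1)−1);  °P = 259 − 259/SG_t;  cells = rate·(V+V_w)·°P
V_w = 24.2·((1.085−1)/(1.058−1)−1) = 11.2655
V_final = 24.2 + 11.2655 = 35.4655
°P = 259 − 259/1.058 = 14.1985
cells = 1.03·35.4655·14.1985

518.6634 billion cells


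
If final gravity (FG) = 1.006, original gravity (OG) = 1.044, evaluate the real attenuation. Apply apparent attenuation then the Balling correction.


AA = (OG−FG)/(OG−1)·100;  RA = AA·0.8192
AA = (1.044 − 1.006)/(1.044 − 1)·100 = 86.3636
RA = 86.3636·0.8192

70.7491 %


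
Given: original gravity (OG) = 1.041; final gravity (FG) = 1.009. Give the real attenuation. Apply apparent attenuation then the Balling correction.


AA = (OG−FG)/(OG−1)·100;  RA = AA·0.8192
AA = (1.041 − 1.009)/(1.041 − 1)·100 = 78.0488
RA = 78.0488·0.8192

63.9376 %


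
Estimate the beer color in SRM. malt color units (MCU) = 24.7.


SRM = 1.4922 · MCU^0.6859
SRM = 1.4922 · 24.7^0.6859

13.4610 SRM


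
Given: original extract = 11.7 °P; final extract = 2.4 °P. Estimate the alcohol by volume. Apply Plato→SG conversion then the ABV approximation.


SG = 259/(259 − P);  ABV = (OG − FG)·131.25
OG = 259/(259 − 11.7) = 1.0473
FG = 259/(259 − 2.4) = 1.0094
ABV = (1.0473 − 1.0094)·131.25

4.9820 % ABV


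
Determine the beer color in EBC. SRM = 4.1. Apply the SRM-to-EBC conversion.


EBC = SRM · 1.97
EBC = 4.1 · 1.97

8.0770 EBC


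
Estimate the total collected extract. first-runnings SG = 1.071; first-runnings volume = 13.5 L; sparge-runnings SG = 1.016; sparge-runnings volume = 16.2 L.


total = Σ (SG_i − 1)·1000·V_i
first = (1.071 − 1)·1000·13.5 = 958.5000
sparge = (1.016 − 1)·1000·16.2 = 259.2000
total = 958.5000 + 259.2000

1217.7000 gravity·L


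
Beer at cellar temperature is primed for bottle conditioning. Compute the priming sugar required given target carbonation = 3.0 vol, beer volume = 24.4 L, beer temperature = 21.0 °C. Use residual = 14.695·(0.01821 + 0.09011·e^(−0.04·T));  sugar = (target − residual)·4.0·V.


residual = 14.695·(0.01821 + 0.09011·e^(−0.04·21.0)) = 0.8393
sugar = (3.0 − 0.8393)·4.0·24.4

210.8890 g


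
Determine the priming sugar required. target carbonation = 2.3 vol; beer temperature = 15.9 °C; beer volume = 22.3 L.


residual = 14.695·(0.01821 + 0.09011·e^(−0.04·T));  sugar = (target − residual)·4.0·V
residual = 14.695·(0.01821 + 0.09011·e^(−0.04·15.9)) = 0.9686
sugar = (2.3 − 0.9686)·4.0·22.3

118.7593 g


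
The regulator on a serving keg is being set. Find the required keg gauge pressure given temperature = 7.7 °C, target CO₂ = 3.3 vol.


psi = vols/(0.01821 + 0.09011·e^(−0.04·T)) − 14.695
psi = 3.3/(0.01821 + 0.09011·e^(−0.04·7.7)) − 14.695

24.3891 psi


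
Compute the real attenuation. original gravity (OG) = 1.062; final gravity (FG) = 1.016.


AA = (OG−FG)/(OG−1)·100;  RA = AA·0.8192
AA = (1.062 − 1.016)/(1.062 − 1)·100 = 74.1935
RA = 74.1935·0.8192

60.7794 %


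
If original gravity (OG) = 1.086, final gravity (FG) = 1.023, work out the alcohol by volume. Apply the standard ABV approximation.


ABV = (OG − FG) · 131.25
ABV = (1.086 − 1.023) · 131.25

8.2688 % ABV


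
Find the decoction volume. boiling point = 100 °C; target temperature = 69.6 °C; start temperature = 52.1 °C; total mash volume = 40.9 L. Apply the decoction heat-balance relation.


V_dec = V_total·(T_target − T_start)/(T_boil − T_start)
V_dec = 40.9·(69.6 − 52.1)/(100 − 52.1)

14.9426 L


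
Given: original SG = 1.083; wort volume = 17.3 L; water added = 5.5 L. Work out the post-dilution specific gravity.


SG_new = 1 + (SG_old − 1)·V_old/(V_old + V_water)
pts = (1.083 − 1)·1000·17.3/(17.3 + 5.5) = 62.9781
SG_new = 1 + 62.9781/1000

1.0630


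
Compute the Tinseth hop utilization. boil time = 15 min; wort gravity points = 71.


U = 1.65·0.000125^(GP/1000) · (1 − e^(−0.04·t))/4.15
bigness = 1.65·0.000125^(71/1000) = 0.8717
boil_factor = (1 − e^(−0.04·15))/4.15 = 0.1087
U = 0.8717 · 0.1087

0.0948


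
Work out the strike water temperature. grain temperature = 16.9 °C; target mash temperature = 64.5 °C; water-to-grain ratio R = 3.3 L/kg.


T_strike = (0.41/R)·(T_mash − T_grain) + T_mash
T_strike = (0.41/3.3)·(64.5 − 16.9) + 64.5

70.4139 °C


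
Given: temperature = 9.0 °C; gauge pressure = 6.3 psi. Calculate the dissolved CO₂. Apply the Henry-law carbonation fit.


vols = (P + 14.695)·(0.01821 + 0.09011·e^(−0.04·T))
vols = (6.3 + 14.695)·(0.01821 + 0.09011·e^(−0.04·9.0))

1.7022 volumes


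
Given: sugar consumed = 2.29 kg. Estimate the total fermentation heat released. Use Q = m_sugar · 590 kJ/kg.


Q = 2.29 · 590

1351.1000 kJ


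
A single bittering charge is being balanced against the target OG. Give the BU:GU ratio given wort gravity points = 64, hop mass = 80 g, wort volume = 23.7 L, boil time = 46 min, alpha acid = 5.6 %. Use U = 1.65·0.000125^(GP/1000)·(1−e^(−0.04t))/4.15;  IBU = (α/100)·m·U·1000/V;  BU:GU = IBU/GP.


U = 1.65·0.000125^(64/1000)·(1−e^(−0.04·46))/4.15 = 0.1882
IBU = (5.6/100)·80·0.1882·1000/23.7 = 35.5679
BU:GU = 35.5679/64

0.5557


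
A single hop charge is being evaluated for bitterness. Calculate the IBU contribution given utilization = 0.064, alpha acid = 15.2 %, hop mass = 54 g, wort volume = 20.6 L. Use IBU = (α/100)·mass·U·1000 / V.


IBU = (15.2/100)·54·0.064·1000 / 20.6

25.5006 IBU


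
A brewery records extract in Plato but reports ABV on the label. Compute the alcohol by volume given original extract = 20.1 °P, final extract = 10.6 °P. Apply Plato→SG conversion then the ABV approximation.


SG = 259/(259 − P);  ABV = (OG − FG)·131.25
OG = 259/(259 − 20.1) = 1.0841
FG = 259/(259 − 10.6) = 1.0427
ABV = (1.0841 − 1.0427)·131.25

5.4420 % ABV


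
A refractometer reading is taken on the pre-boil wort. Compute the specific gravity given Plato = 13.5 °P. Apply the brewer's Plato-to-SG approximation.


SG = 259/(259 − P)
SG = 259/(259 − 13.5)

1.0550


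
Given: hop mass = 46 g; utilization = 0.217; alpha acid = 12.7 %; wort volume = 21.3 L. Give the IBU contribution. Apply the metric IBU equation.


IBU = (α/100)·mass·U·1000 / V
IBU = (12.7/100)·46·0.217·1000 / 21.3

59.5171 IBU


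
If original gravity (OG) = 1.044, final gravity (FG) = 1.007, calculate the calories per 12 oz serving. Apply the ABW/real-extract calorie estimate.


ABW = (OG−FG)·131.25·0.79/FG;  °P = 259 − 259/SG (for OG→OE and FG→AE);  RE = 0.1808·OE + 0.8192·AE;  Cal = (6.9·ABW + 4·(RE−0.1))·FG·3.55
ABW = (1.044 − 1.007)·131.25·0.79/1.007 = 3.8098
OE = 259 − 259/1.044 = 10.9157 °P
AE = 259 − 259/1.007 = 1.8004 °P
RE = 0.1808·10.9157 + 0.8192·1.8004 = 3.4484 °P
Cal = (6.9·3.8098 + 4·(3.4484−0.1))·1.007·3.55

141.8543 kcal


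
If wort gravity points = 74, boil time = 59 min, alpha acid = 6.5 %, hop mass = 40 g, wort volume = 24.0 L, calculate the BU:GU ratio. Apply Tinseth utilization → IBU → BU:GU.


U = 1.65·0.000125^(GP/1000)·(1−e^(−0.04t))/4.15;  IBU = (α/100)·m·U·1000/V;  BU:GU = IBU/GP
U = 1.65·0.000125^(74/1000)·(1−e^(−0.04·59))/4.15 = 0.1852
IBU = (6.5/100)·40·0.1852·1000/24.0 = 20.0584
BU:GU = 20.0584/74

0.2711


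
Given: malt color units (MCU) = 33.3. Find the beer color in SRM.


SRM = 1.4922 · MCU^0.6859
SRM = 1.4922 · 33.3^0.6859

16.5223 SRM


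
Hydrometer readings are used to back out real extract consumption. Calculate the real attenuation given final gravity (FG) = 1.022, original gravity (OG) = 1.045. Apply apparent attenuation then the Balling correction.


AA = (OG−FG)/(OG−1)·100;  RA = AA·0.8192
AA = (1.045 − 1.022)/(1.045 − 1)·100 = 51.1111
RA = 51.1111·0.8192

41.8702 %


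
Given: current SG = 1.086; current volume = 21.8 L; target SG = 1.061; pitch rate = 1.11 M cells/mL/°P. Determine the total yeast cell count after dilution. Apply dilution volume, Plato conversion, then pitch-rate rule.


V_w = V·((SG_c−1)/(SG_t−1)−1);  °P = 259 − 259/SG_t;  cells = rate·(V+V_w)·°P
V_w = 21.8·((1.086−1)/(1.061−1)−1) = 8.9344
V_final = 21.8 + 8.9344 = 30.7344
°P = 259 − 259/1.061 = 14.8907
cells = 1.11·30.7344·14.8907

507.9984 billion cells


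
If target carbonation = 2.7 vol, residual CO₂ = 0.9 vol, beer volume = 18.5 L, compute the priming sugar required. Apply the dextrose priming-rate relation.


sugar = (target − residual)·4.0·V
sugar = (2.7 − 0.9)·4.0·18.5

133.2000 g


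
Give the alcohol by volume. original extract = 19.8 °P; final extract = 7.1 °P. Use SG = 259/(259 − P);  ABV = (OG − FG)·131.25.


OG = 259/(259 − 19.8) = 1.0828
FG = 259/(259 − 7.1) = 1.0282
ABV = (1.0828 − 1.0282)·131.25

7.1650 % ABV


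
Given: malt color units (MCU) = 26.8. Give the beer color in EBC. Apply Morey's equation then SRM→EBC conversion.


SRM = 1.4922·MCU^0.6859;  EBC = SRM·1.97
SRM = 1.4922·26.8^0.6859 = 14.2359
EBC = 14.2359·1.97

28.0447 EBC


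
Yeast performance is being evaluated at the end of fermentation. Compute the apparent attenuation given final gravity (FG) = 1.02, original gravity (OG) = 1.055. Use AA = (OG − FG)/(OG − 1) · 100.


AA = (1.055 − 1.02)/(1.055 − 1) · 100

63.6364 %
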